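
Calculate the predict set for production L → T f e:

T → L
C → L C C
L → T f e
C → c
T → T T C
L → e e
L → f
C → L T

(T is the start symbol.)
{ 'e', 'f' }

PREDICT(L → T f e) = (FIRST(RHS) \ {ε}) ∪ (FOLLOW(L) if ε ∈ FIRST(RHS), i.e. RHS ⇒* ε)
FIRST(T) = { 'e', 'f' }
FIRST(T f e) = { 'e', 'f' }
ε ∉ FIRST(T f e), so FOLLOW(L) is not added.
PREDICT(L → T f e) = { 'e', 'f' }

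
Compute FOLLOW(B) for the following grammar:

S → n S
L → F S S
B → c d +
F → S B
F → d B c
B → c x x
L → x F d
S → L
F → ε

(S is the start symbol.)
To compute FOLLOW(B), find every occurrence of B on a right-hand side N → α B β: add FIRST(β) \ {ε}, and if β is empty or nullable also add FOLLOW(N). Iterate to a fixed point.

In F → S B: B is at the end, add FOLLOW(F)
In F → d B c: B is followed by c, add FIRST(c) \ {ε} = { 'c' }

The FOLLOW sets referred to above (computed the same way, to a fixed point):
  FOLLOW(F) = { 'd', 'n', 'x' }

Taking the union: FOLLOW(B) = { 'c', 'd', 'n', 'x' }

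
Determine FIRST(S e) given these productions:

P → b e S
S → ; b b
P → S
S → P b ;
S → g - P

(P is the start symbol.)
{ ';', 'b', 'g' }

FIRST sets of the non-terminals involved (from the grammar, by fixed-point iteration):
  FIRST(S) = { ';', 'b', 'g' }

To compute FIRST(S e), process the symbols left to right:
Symbol S is a non-terminal. Add FIRST(S) \ {ε} = { ';', 'b', 'g' }
S is not nullable (ε ∉ FIRST(S)), so stop here.
FIRST(S e) = { ';', 'b', 'g' }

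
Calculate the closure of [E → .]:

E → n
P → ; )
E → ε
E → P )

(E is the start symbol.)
{ [E → .] }

Start with: [E → .]
The dot is at the end, so nothing is added.

CLOSURE = { [E → .] }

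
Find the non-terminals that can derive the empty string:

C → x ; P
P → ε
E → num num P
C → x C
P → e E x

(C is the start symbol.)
{ 'P' }

A non-terminal is nullable if it can derive ε (the empty string): either it has an ε-production, or it has a production whose right-hand side consists entirely of nullable non-terminals.

ε-productions: P → ε
So P is immediately nullable.
No further non-terminal can be added: every production for the remaining non-terminals contains a terminal or a non-nullable non-terminal.
Nullable = { 'P' }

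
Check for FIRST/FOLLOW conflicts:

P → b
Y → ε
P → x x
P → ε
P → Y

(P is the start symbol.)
Nullable non-terminals: P, Y.
FIRST sets used below: FIRST(Y) = { ε }

P: nullable alternative(s) P → ε, P → Y; FOLLOW(P) = { $ }
  P → b: FIRST \ {ε} = { 'b' } — disjoint from FOLLOW(P)
  P → x x: FIRST \ {ε} = { 'x' } — disjoint from FOLLOW(P)
  P → ε: FIRST \ {ε} = { } — disjoint from FOLLOW(P)
  P → Y: FIRST \ {ε} = { } — disjoint from FOLLOW(P)
Y has a nullable alternative but only one production, so nothing to check.

No FIRST/FOLLOW conflicts found.

Answer: No FIRST/FOLLOW conflicts.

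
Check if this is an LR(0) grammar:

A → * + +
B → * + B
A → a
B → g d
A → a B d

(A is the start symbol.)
Augment with A' → A and build the canonical LR(0) collection (I0 = CLOSURE({[A' → . A]}), then GOTO on every symbol after a dot until no new states appear). It has 13 states:
  I0: { [A → . * + +], [A → . a B d], [A → . a], [A' → . A] }  — shift
  I1: { [A → * . + +] }  — shift
  I2: { [A' → A .] }  — accept
  I3: { [A → a . B d], [A → a .], [B → . * + B], [B → . g d] }  — shift, reduce
  I4: { [B → * . + B] }  — shift
  I5: { [A → a B . d] }  — shift
  I6: { [B → g . d] }  — shift
  I7: { [B → g d .] }  — reduce
  I8: { [A → a B d .] }  — reduce
  I9: { [B → * + . B], [B → . * + B], [B → . g d] }  — shift
  I10: { [B → * + B .] }  — reduce
  I11: { [A → * + . +] }  — shift
  I12: { [A → * + + .] }  — reduce

Conflict in state I3:
  Shift-reduce conflict between [A → a .] and [B → . * + B]
So the grammar is NOT LR(0).

Answer: No. Shift-reduce conflict between [A → a .] and [B → . * + B]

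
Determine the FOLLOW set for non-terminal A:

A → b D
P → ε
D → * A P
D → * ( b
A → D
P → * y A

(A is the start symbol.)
{ $, '*' }

A is the start symbol, so $ ∈ FOLLOW(A).
In D → * A P: A is followed by P, add FIRST(P) \ {ε} = { '*' }
  P is nullable, so also add FOLLOW(D)
In P → * y A: A is at the end, add FOLLOW(P)

The FOLLOW sets referred to above (computed the same way, to a fixed point):
  FOLLOW(D) = { $, '*' }
  FOLLOW(P) = { $, '*' }

Taking the union: FOLLOW(A) = { $, '*' }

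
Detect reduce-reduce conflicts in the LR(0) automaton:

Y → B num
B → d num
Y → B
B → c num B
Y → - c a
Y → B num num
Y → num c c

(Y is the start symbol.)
No reduce-reduce conflicts

Augment with Y' → Y and build the canonical LR(0) collection (I0 = CLOSURE({[Y' → . Y]}), then GOTO on every symbol after a dot until no new states appear). It has 16 states:
  I0: { [B → . c num B], [B → . d num], [Y → . - c a], [Y → . B num num], [Y → . B num], [Y → . B], [Y → . num c c], [Y' → . Y] }  — shift
  I1: { [Y → - . c a] }  — shift
  I2: { [Y → B . num num], [Y → B . num], [Y → B .] }  — shift, reduce
  I3: { [Y' → Y .] }  — accept
  I4: { [B → c . num B] }  — shift
  I5: { [B → d . num] }  — shift
  I6: { [Y → num . c c] }  — shift
  I7: { [Y → num c . c] }  — shift
  I8: { [Y → num c c .] }  — reduce
  I9: { [B → d num .] }  — reduce
  I10: { [B → . c num B], [B → . d num], [B → c num . B] }  — shift
  I11: { [B → c num B .] }  — reduce
  I12: { [Y → B num . num], [Y → B num .] }  — shift, reduce
  I13: { [Y → B num num .] }  — reduce
  I14: { [Y → - c . a] }  — shift
  I15: { [Y → - c a .] }  — reduce

No state contains more than one complete item.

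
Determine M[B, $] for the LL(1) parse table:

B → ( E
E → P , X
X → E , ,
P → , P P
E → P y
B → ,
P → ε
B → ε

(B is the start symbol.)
B → ε

To find M[B, $], we find productions for B where $ is in the predict set (PREDICT(N → α) = (FIRST(α) \ {ε}) ∪ (FOLLOW(N) if α ⇒* ε)).

Relevant sets:
  FOLLOW(B) = { $ }

B → ( E: PREDICT = { '(' }
B → ,: PREDICT = { ',' }
B → ε: PREDICT = { $ }
  $ is in predict set, so this production goes in M[B, $]

M[B, $] = B → ε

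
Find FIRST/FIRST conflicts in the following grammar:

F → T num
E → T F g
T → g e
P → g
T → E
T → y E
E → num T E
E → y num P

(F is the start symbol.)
A FIRST/FIRST conflict occurs when two productions N → α and N → β for the same non-terminal have FIRST(α) ∩ FIRST(β) ≠ ∅ (with ε ∈ FIRST of a nullable right-hand side, so two nullable alternatives also conflict).

FIRST sets of the non-terminals at (or reachable through a nullable prefix from) the front of some alternative:
  FIRST(T) = { 'g', 'num', 'y' }
  FIRST(E) = { 'g', 'num', 'y' }

Productions for E:
  E → T F g: FIRST = { 'g', 'num', 'y' }
  E → num T E: FIRST = { 'num' }
  E → y num P: FIRST = { 'y' }
Productions for T:
  T → g e: FIRST = { 'g' }
  T → E: FIRST = { 'g', 'num', 'y' }
  T → y E: FIRST = { 'y' }
F, P have only one production, so no FIRST/FIRST conflict is possible there.

Conflict for E: E → T F g and E → num T E
  Overlap: { 'num' }
Conflict for E: E → T F g and E → y num P
  Overlap: { 'y' }
Conflict for T: T → g e and T → E
  Overlap: { 'g' }
Conflict for T: T → E and T → y E
  Overlap: { 'y' }

Answer: Yes. E → T F g / E → num T E on { 'num' }; E → T F g / E → y num P on { 'y' }; T → g e / T → E on { 'g' }; T → E / T → y E on { 'y' }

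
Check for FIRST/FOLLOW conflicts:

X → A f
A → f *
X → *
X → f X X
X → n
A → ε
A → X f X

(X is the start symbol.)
Yes. A → f '*' with FOLLOW(A) on { 'f' }; A → X f X with FOLLOW(A) on { 'f' }

A FIRST/FOLLOW conflict occurs when a non-terminal N has a nullable alternative N → β (β ⇒* ε) and another alternative N → α with FIRST(α) ∩ FOLLOW(N) ≠ ∅: on such a lookahead the parser cannot decide between expanding α and letting N vanish via β.

Nullable non-terminals: A.
FIRST sets used below: FIRST(X) = { '*', 'f', 'n' }

A: nullable alternative(s) A → ε; FOLLOW(A) = { 'f' }
  A → f *: FIRST \ {ε} = { 'f' } — overlaps FOLLOW(A) on { 'f' }: CONFLICT
  A → ε: FIRST \ {ε} = { } — this is the only nullable alternative, skip
  A → X f X: FIRST \ {ε} = { '*', 'f', 'n' } — overlaps FOLLOW(A) on { 'f' }: CONFLICT

X has no nullable alternative, so no FIRST/FOLLOW check is needed there.

So the grammar has 2 FIRST/FOLLOW conflicts (marked CONFLICT above).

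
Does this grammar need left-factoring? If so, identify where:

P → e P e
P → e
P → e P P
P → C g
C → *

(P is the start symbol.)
Yes, P has productions with common prefix 'e'

Left-factoring is needed when two productions for the same non-terminal
share a common prefix on the right-hand side.

Productions for P:
  P → e P e
  P → e
  P → e P P
  P → C g

Found common prefix 'e' in productions for P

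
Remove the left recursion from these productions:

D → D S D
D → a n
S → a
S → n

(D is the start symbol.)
D → a n D'
D' → S D D'
D' → ε
S → a
S → n

D is directly left-recursive. The standard transformation for
  A → A α₁ | ... | A α_m | β₁ | ... | β_n
is
  A  → β₁ A' | ... | β_n A'
  A' → α₁ A' | ... | α_m A' | ε

D → a n becomes D → a n D'
D → D S D becomes D' → S D D'
Add D' → ε

Productions for other non-terminals are unchanged:
  S → a
  S → n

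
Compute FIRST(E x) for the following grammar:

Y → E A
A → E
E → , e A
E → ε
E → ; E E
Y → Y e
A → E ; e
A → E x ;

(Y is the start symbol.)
{ ',', ';', 'x' }

FIRST sets of the non-terminals involved (from the grammar, by fixed-point iteration):
  FIRST(E) = { ',', ';', ε }

To compute FIRST(E x), process the symbols left to right:
Symbol E is a non-terminal. Add FIRST(E) \ {ε} = { ',', ';' }
E is nullable (ε ∈ FIRST(E)), continue to the next symbol.
Symbol x is a terminal. Add 'x' and stop.
FIRST(E x) = { ',', ';', 'x' }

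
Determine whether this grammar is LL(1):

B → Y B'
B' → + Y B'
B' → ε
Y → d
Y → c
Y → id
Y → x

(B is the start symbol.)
Yes, the grammar is LL(1).

Relevant sets:
  FOLLOW(B') = { $ }

For B':
  PREDICT(B' → '+' Y B') = { '+' }
  PREDICT(B' → ε) = { $ }
For Y:
  PREDICT(Y → d) = { 'd' }
  PREDICT(Y → c) = { 'c' }
  PREDICT(Y → id) = { 'id' }
  PREDICT(Y → x) = { 'x' }
B has a single production, so nothing to check there.

All predict sets are disjoint. The grammar IS LL(1).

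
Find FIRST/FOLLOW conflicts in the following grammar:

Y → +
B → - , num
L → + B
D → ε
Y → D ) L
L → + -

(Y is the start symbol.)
A FIRST/FOLLOW conflict occurs when a non-terminal N has a nullable alternative N → β (β ⇒* ε) and another alternative N → α with FIRST(α) ∩ FOLLOW(N) ≠ ∅: on such a lookahead the parser cannot decide between expanding α and letting N vanish via β.

Nullable non-terminals: D.
D has a nullable alternative but only one production, so nothing to check.

B, L, Y have no nullable alternative, so no FIRST/FOLLOW check is needed there.

No FIRST/FOLLOW conflicts found.

Answer: No FIRST/FOLLOW conflicts.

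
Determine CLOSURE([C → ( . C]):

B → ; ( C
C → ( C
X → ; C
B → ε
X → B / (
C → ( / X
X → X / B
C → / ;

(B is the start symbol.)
{ [C → ( . C], [C → . ( / X], [C → . ( C], [C → . / ;] }

To compute CLOSURE, for each item [A → α.Bβ] where B is a non-terminal, add [B → .γ] for all productions B → γ; repeat for the newly added items until nothing changes.

Start with: [C → ( . C]
  [C → ( . C] has the dot before C: add [C → . ( C], [C → . ( / X], [C → . / ;]
No further items can be added.

CLOSURE = { [C → ( . C], [C → . ( / X], [C → . ( C], [C → . / ;] }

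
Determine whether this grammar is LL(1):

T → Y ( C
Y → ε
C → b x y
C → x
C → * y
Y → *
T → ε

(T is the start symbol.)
Yes, the grammar is LL(1).

A grammar is LL(1) if for each non-terminal N with multiple productions, the predict sets of those productions are pairwise disjoint, where PREDICT(N → α) = (FIRST(α) \ {ε}) ∪ (FOLLOW(N) if α ⇒* ε).

Relevant sets:
  FIRST(Y) = { '*', ε }
  FOLLOW(T) = { $ }
  FOLLOW(Y) = { '(' }

For T:
  PREDICT(T → Y '(' C) = { '(', '*' }
  PREDICT(T → ε) = { $ }
For Y:
  PREDICT(Y → ε) = { '(' }
  PREDICT(Y → '*') = { '*' }
For C:
  PREDICT(C → b x y) = { 'b' }
  PREDICT(C → x) = { 'x' }
  PREDICT(C → '*' y) = { '*' }

All predict sets are disjoint. The grammar IS LL(1).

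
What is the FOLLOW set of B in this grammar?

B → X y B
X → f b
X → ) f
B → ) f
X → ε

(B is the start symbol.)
To compute FOLLOW(B), find every occurrence of B on a right-hand side N → α B β: add FIRST(β) \ {ε}, and if β is empty or nullable also add FOLLOW(N). Iterate to a fixed point.

B is the start symbol, so $ ∈ FOLLOW(B).
In B → X y B: B is at the end; this adds FOLLOW(B) to itself — nothing new

Taking the union: FOLLOW(B) = { $ }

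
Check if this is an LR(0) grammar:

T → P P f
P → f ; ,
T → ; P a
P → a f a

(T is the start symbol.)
A grammar is LR(0) if no state in the canonical LR(0) collection has:
  - both a shift item (dot before a terminal) and a complete item (shift-reduce conflict), or
  - two or more complete items (reduce-reduce conflict; the accept item [T' → T .] counts as a complete item here).

Augment with T' → T and build the canonical LR(0) collection (I0 = CLOSURE({[T' → . T]}), then GOTO on every symbol after a dot until no new states appear). It has 14 states:
  I0: { [P → . a f a], [P → . f ; ,], [T → . ; P a], [T → . P P f], [T' → . T] }  — shift
  I1: { [P → . a f a], [P → . f ; ,], [T → ; . P a] }  — shift
  I2: { [P → . a f a], [P → . f ; ,], [T → P . P f] }  — shift
  I3: { [T' → T .] }  — accept
  I4: { [P → a . f a] }  — shift
  I5: { [P → f . ; ,] }  — shift
  I6: { [P → f ; . ,] }  — shift
  I7: { [P → f ; , .] }  — reduce
  I8: { [P → a f . a] }  — shift
  I9: { [P → a f a .] }  — reduce
  I10: { [T → P P . f] }  — shift
  I11: { [T → P P f .] }  — reduce
  I12: { [T → ; P . a] }  — shift
  I13: { [T → ; P a .] }  — reduce

Every state is either a pure shift/goto state or contains exactly one complete item and nothing to shift — no conflicts. The grammar is LR(0).

Answer: Yes, the grammar is LR(0)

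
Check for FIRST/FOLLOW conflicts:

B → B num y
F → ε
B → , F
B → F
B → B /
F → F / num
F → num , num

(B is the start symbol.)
Nullable non-terminals: B, F.
FIRST sets used below: FIRST(B) = { ',', '/', 'num', ε }, FIRST(F) = { '/', 'num', ε }

B: nullable alternative(s) B → F; FOLLOW(B) = { $, '/', 'num' }
  B → B num y: FIRST \ {ε} = { ',', '/', 'num' } — overlaps FOLLOW(B) on { '/', 'num' }: CONFLICT
  B → , F: FIRST \ {ε} = { ',' } — disjoint from FOLLOW(B)
  B → F: FIRST \ {ε} = { '/', 'num' } — this is the only nullable alternative, skip
  B → B /: FIRST \ {ε} = { ',', '/', 'num' } — overlaps FOLLOW(B) on { '/', 'num' }: CONFLICT

F: nullable alternative(s) F → ε; FOLLOW(F) = { $, '/', 'num' }
  F → ε: FIRST \ {ε} = { } — this is the only nullable alternative, skip
  F → F / num: FIRST \ {ε} = { '/', 'num' } — overlaps FOLLOW(F) on { '/', 'num' }: CONFLICT
  F → num , num: FIRST \ {ε} = { 'num' } — overlaps FOLLOW(F) on { 'num' }: CONFLICT

So the grammar has 4 FIRST/FOLLOW conflicts (marked CONFLICT above).

Answer: Yes. B → B num y with FOLLOW(B) on { '/', 'num' }; B → B '/' with FOLLOW(B) on { '/', 'num' }; F → F '/' num with FOLLOW(F) on { '/', 'num' }; F → num ',' num with FOLLOW(F) on { 'num' }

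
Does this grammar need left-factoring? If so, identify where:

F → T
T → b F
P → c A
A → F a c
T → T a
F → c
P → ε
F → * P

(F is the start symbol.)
Left-factoring is needed when two productions for the same non-terminal
share a common prefix on the right-hand side.

Productions for F:
  F → T
  F → c
  F → * P
Productions for T:
  T → b F
  T → T a
Productions for P:
  P → c A
  P → ε

No common prefixes found.

Answer: No, left-factoring is not needed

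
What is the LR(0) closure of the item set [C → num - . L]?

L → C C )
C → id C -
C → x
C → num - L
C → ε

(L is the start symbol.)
To compute CLOSURE, for each item [A → α.Bβ] where B is a non-terminal, add [B → .γ] for all productions B → γ; repeat for the newly added items until nothing changes.

Start with: [C → num - . L]
  [C → num - . L] has the dot before L: add [L → . C C )]
  [L → . C C )] has the dot before C: add [C → . id C -], [C → . x], [C → . num - L], [C → .]
No further items can be added.

CLOSURE = { [C → . id C -], [C → . num - L], [C → . x], [C → .], [C → num - . L], [L → . C C )] }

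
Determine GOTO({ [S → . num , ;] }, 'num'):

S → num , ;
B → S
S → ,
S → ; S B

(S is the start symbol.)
GOTO(I, 'num') = CLOSURE({ [A → αX.β] : [A → α.Xβ] ∈ I, X = 'num' })

Items with dot before 'num', with the dot advanced:
  [S → . num , ;] → [S → num . , ;]
Closure adds nothing (no advanced item has the dot before a non-terminal).

GOTO = { [S → num . , ;] }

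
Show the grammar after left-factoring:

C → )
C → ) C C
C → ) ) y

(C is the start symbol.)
Left-factoring transforms A → αβ₁ | αβ₂ into A → αA' and A' → β₁ | β₂
(α is the longest common prefix among the alternatives). Repeat until
no nonterminal has two alternatives with a common prefix.

Round 1: C has alternatives sharing prefix ')'. Introduce C': C → ) C'
  Add: C' → ε
  Add: C' → C C
  Add: C' → ) y

No remaining common prefixes — done.

Resulting grammar:
C → ) C'
C' → ε
C' → C C
C' → ) y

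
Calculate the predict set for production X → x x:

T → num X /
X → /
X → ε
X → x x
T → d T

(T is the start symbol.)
PREDICT(X → x x) = (FIRST(RHS) \ {ε}) ∪ (FOLLOW(X) if ε ∈ FIRST(RHS), i.e. RHS ⇒* ε)
FIRST(x x) = { 'x' }
ε ∉ FIRST(x x), so FOLLOW(X) is not added.
PREDICT(X → x x) = { 'x' }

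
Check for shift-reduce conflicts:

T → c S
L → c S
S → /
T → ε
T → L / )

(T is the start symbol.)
Yes — I0: [T → .] vs [L → . c S]

A shift-reduce conflict occurs when an LR(0) state has both:
  - a complete (reduce) item [A → α .] (dot at the end), and
  - a shift item [B → β . c γ] (dot before a terminal).

Augment with T' → T and build the canonical LR(0) collection (I0 = CLOSURE({[T' → . T]}), then GOTO on every symbol after a dot until no new states appear). It has 8 states:
  I0: { [L → . c S], [T → . L / )], [T → . c S], [T → .], [T' → . T] }  — shift, reduce
  I1: { [T → L . / )] }  — shift
  I2: { [T' → T .] }  — accept
  I3: { [L → c . S], [S → . /], [T → c . S] }  — shift
  I4: { [S → / .] }  — reduce
  I5: { [L → c S .], [T → c S .] }  — 2 reduces
  I6: { [T → L / . )] }  — shift
  I7: { [T → L / ) .] }  — reduce

I0 contains reduce item [T → .] and shift items [L → . c S], [T → . c S] — shift-reduce conflict.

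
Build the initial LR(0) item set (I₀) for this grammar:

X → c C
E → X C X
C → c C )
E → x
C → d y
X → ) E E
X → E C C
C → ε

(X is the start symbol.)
First, augment the grammar with X' → X
I₀ = CLOSURE({ [X' → . X] }):
  [X' → . X] has the dot before X: add [X → . c C], [X → . ) E E], [X → . E C C]
  [X → . E C C] has the dot before E: add [E → . X C X], [E → . x]
No further items can be added.

I₀ = { [E → . X C X], [E → . x], [X → . ) E E], [X → . E C C], [X → . c C], [X' → . X] }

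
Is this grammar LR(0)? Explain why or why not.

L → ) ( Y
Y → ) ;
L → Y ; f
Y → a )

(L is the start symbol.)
A grammar is LR(0) if no state in the canonical LR(0) collection has:
  - both a shift item (dot before a terminal) and a complete item (shift-reduce conflict), or
  - two or more complete items (reduce-reduce conflict; the accept item [L' → L .] counts as a complete item here).

Augment with L' → L and build the canonical LR(0) collection (I0 = CLOSURE({[L' → . L]}), then GOTO on every symbol after a dot until no new states appear). It has 12 states:
  I0: { [L → . ) ( Y], [L → . Y ; f], [L' → . L], [Y → . ) ;], [Y → . a )] }  — shift
  I1: { [L → ) . ( Y], [Y → ) . ;] }  — shift
  I2: { [L' → L .] }  — accept
  I3: { [L → Y . ; f] }  — shift
  I4: { [Y → a . )] }  — shift
  I5: { [Y → a ) .] }  — reduce
  I6: { [L → Y ; . f] }  — shift
  I7: { [L → Y ; f .] }  — reduce
  I8: { [L → ) ( . Y], [Y → . ) ;], [Y → . a )] }  — shift
  I9: { [Y → ) ; .] }  — reduce
  I10: { [Y → ) . ;] }  — shift
  I11: { [L → ) ( Y .] }  — reduce

Every state is either a pure shift/goto state or contains exactly one complete item and nothing to shift — no conflicts. The grammar is LR(0).

Answer: Yes, the grammar is LR(0)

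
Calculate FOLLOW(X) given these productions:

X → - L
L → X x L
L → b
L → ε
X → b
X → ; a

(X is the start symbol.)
X is the start symbol, so $ ∈ FOLLOW(X).
In L → X x L: X is followed by x L, add FIRST(x L) \ {ε} = { 'x' }

Taking the union: FOLLOW(X) = { $, 'x' }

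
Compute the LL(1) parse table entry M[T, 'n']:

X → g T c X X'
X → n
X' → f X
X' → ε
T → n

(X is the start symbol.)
To find M[T, 'n'], we find productions for T where 'n' is in the predict set (PREDICT(N → α) = (FIRST(α) \ {ε}) ∪ (FOLLOW(N) if α ⇒* ε)).

T → n: PREDICT = { 'n' }
  'n' is in predict set, so this production goes in M[T, 'n']

M[T, 'n'] = T → n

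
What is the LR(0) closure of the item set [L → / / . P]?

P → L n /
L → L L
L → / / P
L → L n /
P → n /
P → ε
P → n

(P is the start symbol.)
{ [L → . / / P], [L → . L L], [L → . L n /], [L → / / . P], [P → . L n /], [P → . n /], [P → . n], [P → .] }

Start with: [L → / / . P]
  [L → / / . P] has the dot before P: add [P → . L n /], [P → . n /], [P → .], [P → . n]
  [P → . L n /] has the dot before L: add [L → . L L], [L → . / / P], [L → . L n /]
No further items can be added.

CLOSURE = { [L → . / / P], [L → . L L], [L → . L n /], [L → / / . P], [P → . L n /], [P → . n /], [P → . n], [P → .] }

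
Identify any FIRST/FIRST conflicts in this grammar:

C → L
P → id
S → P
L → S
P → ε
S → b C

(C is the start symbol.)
A FIRST/FIRST conflict occurs when two productions N → α and N → β for the same non-terminal have FIRST(α) ∩ FIRST(β) ≠ ∅ (with ε ∈ FIRST of a nullable right-hand side, so two nullable alternatives also conflict).

FIRST sets of the non-terminals at (or reachable through a nullable prefix from) the front of some alternative:
  FIRST(P) = { 'id', ε }

Productions for P:
  P → id: FIRST = { 'id' }
  P → ε: FIRST = { ε }
Productions for S:
  S → P: FIRST = { 'id', ε }
  S → b C: FIRST = { 'b' }
C, L have only one production, so no FIRST/FIRST conflict is possible there.

All alternatives of each non-terminal have pairwise disjoint FIRST sets.

Answer: No FIRST/FIRST conflicts.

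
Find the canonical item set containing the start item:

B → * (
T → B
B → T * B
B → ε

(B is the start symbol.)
First, augment the grammar with B' → B
I₀ = CLOSURE({ [B' → . B] }):
  [B' → . B] has the dot before B: add [B → . * (], [B → . T * B], [B → .]
  [B → . T * B] has the dot before T: add [T → . B]
No further items can be added.

I₀ = { [B → . * (], [B → . T * B], [B → .], [B' → . B], [T → . B] }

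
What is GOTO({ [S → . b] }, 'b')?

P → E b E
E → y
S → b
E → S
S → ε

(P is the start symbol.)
{ [S → b .] }

GOTO(I, 'b') = CLOSURE({ [A → αX.β] : [A → α.Xβ] ∈ I, X = 'b' })

Items with dot before 'b', with the dot advanced:
  [S → . b] → [S → b .]
Closure adds nothing (no advanced item has the dot before a non-terminal).

GOTO = { [S → b .] }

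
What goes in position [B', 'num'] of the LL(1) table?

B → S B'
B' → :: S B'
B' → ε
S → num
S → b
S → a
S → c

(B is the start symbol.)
To find M[B', 'num'], we find productions for B' where 'num' is in the predict set (PREDICT(N → α) = (FIRST(α) \ {ε}) ∪ (FOLLOW(N) if α ⇒* ε)).

Relevant sets:
  FOLLOW(B') = { $ }

B' → :: S B': PREDICT = { '::' }
B' → ε: PREDICT = { $ }

M[B', 'num'] is empty (no production applies)

Answer: Empty (error entry)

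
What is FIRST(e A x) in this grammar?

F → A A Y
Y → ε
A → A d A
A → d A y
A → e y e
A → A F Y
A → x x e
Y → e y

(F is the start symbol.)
To compute FIRST(e A x), process the symbols left to right:
Symbol e is a terminal. Add 'e' and stop.
FIRST(e A x) = { 'e' }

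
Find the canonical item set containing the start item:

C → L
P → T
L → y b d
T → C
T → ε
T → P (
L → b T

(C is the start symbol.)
{ [C → . L], [C' → . C], [L → . b T], [L → . y b d] }

First, augment the grammar with C' → C
I₀ = CLOSURE({ [C' → . C] }):
  [C' → . C] has the dot before C: add [C → . L]
  [C → . L] has the dot before L: add [L → . y b d], [L → . b T]
No further items can be added.

I₀ = { [C → . L], [C' → . C], [L → . b T], [L → . y b d] }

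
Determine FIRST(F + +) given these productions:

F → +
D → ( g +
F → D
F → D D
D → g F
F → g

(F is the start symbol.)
{ '(', '+', 'g' }

FIRST sets of the non-terminals involved (from the grammar, by fixed-point iteration):
  FIRST(F) = { '(', '+', 'g' }

To compute FIRST(F + +), process the symbols left to right:
Symbol F is a non-terminal. Add FIRST(F) \ {ε} = { '(', '+', 'g' }
F is not nullable (ε ∉ FIRST(F)), so stop here.
FIRST(F + +) = { '(', '+', 'g' }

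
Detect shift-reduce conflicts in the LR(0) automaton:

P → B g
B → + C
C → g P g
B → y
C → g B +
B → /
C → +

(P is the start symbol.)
A shift-reduce conflict occurs when an LR(0) state has both:
  - a complete (reduce) item [A → α .] (dot at the end), and
  - a shift item [B → β . c γ] (dot before a terminal).

Augment with P' → P and build the canonical LR(0) collection (I0 = CLOSURE({[P' → . P]}), then GOTO on every symbol after a dot until no new states appear). It has 14 states:
  I0: { [B → . + C], [B → . /], [B → . y], [P → . B g], [P' → . P] }  — shift
  I1: { [B → + . C], [C → . +], [C → . g B +], [C → . g P g] }  — shift
  I2: { [B → / .] }  — reduce
  I3: { [P → B . g] }  — shift
  I4: { [P' → P .] }  — accept
  I5: { [B → y .] }  — reduce
  I6: { [P → B g .] }  — reduce
  I7: { [C → + .] }  — reduce
  I8: { [B → + C .] }  — reduce
  I9: { [B → . + C], [B → . /], [B → . y], [C → g . B +], [C → g . P g], [P → . B g] }  — shift
  I10: { [C → g B . +], [P → B . g] }  — shift
  I11: { [C → g P . g] }  — shift
  I12: { [C → g P g .] }  — reduce
  I13: { [C → g B + .] }  — reduce

No state contains both a complete item and a shift item.

Answer: No shift-reduce conflicts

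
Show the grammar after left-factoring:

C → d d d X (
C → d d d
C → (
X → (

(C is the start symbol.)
Left-factoring transforms A → αβ₁ | αβ₂ into A → αA' and A' → β₁ | β₂
(α is the longest common prefix among the alternatives). Repeat until
no nonterminal has two alternatives with a common prefix.

Round 1: C has alternatives sharing prefix 'd d d'. Introduce C': C → d d d C'
  Add: C' → X (
  Add: C' → ε

No remaining common prefixes — done.

Resulting grammar:
C → d d d C'
C' → X (
C' → ε
C → (
X → (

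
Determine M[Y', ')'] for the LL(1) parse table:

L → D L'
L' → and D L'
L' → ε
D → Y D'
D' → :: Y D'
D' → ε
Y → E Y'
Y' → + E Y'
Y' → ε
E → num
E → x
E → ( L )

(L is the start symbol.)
To find M[Y', ')'], we find productions for Y' where ')' is in the predict set (PREDICT(N → α) = (FIRST(α) \ {ε}) ∪ (FOLLOW(N) if α ⇒* ε)).

Relevant sets:
  FOLLOW(Y') = { $, ')', '::', 'and' }

Y' → + E Y': PREDICT = { '+' }
Y' → ε: PREDICT = { $, ')', '::', 'and' }
  ')' is in predict set, so this production goes in M[Y', ')']

M[Y', ')'] = Y' → ε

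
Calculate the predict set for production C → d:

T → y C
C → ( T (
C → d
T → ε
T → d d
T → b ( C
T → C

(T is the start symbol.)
PREDICT(C → d) = (FIRST(RHS) \ {ε}) ∪ (FOLLOW(C) if ε ∈ FIRST(RHS), i.e. RHS ⇒* ε)
FIRST(d) = { 'd' }
ε ∉ FIRST(d), so FOLLOW(C) is not added.
PREDICT(C → d) = { 'd' }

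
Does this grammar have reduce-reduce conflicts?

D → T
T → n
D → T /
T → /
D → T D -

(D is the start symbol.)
Augment with D' → D and build the canonical LR(0) collection (I0 = CLOSURE({[D' → . D]}), then GOTO on every symbol after a dot until no new states appear). It has 8 states:
  I0: { [D → . T /], [D → . T D -], [D → . T], [D' → . D], [T → . /], [T → . n] }  — shift
  I1: { [T → / .] }  — reduce
  I2: { [D' → D .] }  — accept
  I3: { [D → . T /], [D → . T D -], [D → . T], [D → T . /], [D → T . D -], [D → T .], [T → . /], [T → . n] }  — shift, reduce
  I4: { [T → n .] }  — reduce
  I5: { [D → T / .], [T → / .] }  — 2 reduces
  I6: { [D → T D . -] }  — shift
  I7: { [D → T D - .] }  — reduce

I5 contains complete items [D → T / .], [T → / .] — reduce-reduce conflict.

Answer: Yes — I5: [D → T / .] vs [T → / .]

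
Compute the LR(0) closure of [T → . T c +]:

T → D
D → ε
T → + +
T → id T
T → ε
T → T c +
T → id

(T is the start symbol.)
{ [D → .], [T → . + +], [T → . D], [T → . T c +], [T → . id T], [T → . id], [T → .] }

To compute CLOSURE, for each item [A → α.Bβ] where B is a non-terminal, add [B → .γ] for all productions B → γ; repeat for the newly added items until nothing changes.

Start with: [T → . T c +]
  [T → . T c +] has the dot before T: add [T → . D], [T → . + +], [T → . id T], [T → .], [T → . id]
  [T → . D] has the dot before D: add [D → .]
No further items can be added.

CLOSURE = { [D → .], [T → . + +], [T → . D], [T → . T c +], [T → . id T], [T → . id], [T → .] }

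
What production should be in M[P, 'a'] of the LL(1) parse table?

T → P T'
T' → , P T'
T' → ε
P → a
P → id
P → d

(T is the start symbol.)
P → a

To find M[P, 'a'], we find productions for P where 'a' is in the predict set (PREDICT(N → α) = (FIRST(α) \ {ε}) ∪ (FOLLOW(N) if α ⇒* ε)).

P → a: PREDICT = { 'a' }
  'a' is in predict set, so this production goes in M[P, 'a']
P → id: PREDICT = { 'id' }
P → d: PREDICT = { 'd' }

M[P, 'a'] = P → a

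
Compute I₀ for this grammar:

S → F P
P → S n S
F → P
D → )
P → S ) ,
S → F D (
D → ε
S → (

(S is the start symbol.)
First, augment the grammar with S' → S
I₀ = CLOSURE({ [S' → . S] }):
  [S' → . S] has the dot before S: add [S → . F P], [S → . F D (], [S → . (]
  [S → . F P] has the dot before F: add [F → . P]
  [F → . P] has the dot before P: add [P → . S n S], [P → . S ) ,]
No further items can be added.

I₀ = { [F → . P], [P → . S ) ,], [P → . S n S], [S → . (], [S → . F D (], [S → . F P], [S' → . S] }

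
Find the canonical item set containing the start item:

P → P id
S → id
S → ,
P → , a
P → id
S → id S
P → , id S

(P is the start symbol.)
{ [P → . , a], [P → . , id S], [P → . P id], [P → . id], [P' → . P] }

First, augment the grammar with P' → P
I₀ = CLOSURE({ [P' → . P] }):
  [P' → . P] has the dot before P: add [P → . P id], [P → . , a], [P → . id], [P → . , id S]
No further items can be added.

I₀ = { [P → . , a], [P → . , id S], [P → . P id], [P → . id], [P' → . P] }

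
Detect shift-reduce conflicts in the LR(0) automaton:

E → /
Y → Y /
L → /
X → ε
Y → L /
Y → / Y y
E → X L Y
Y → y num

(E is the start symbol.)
A shift-reduce conflict occurs when an LR(0) state has both:
  - a complete (reduce) item [A → α .] (dot at the end), and
  - a shift item [B → β . c γ] (dot before a terminal).

Augment with E' → E and build the canonical LR(0) collection (I0 = CLOSURE({[E' → . E]}), then GOTO on every symbol after a dot until no new states appear). It has 15 states:
  I0: { [E → . /], [E → . X L Y], [E' → . E], [X → .] }  — shift, reduce
  I1: { [E → / .] }  — reduce
  I2: { [E' → E .] }  — accept
  I3: { [E → X . L Y], [L → . /] }  — shift
  I4: { [L → / .] }  — reduce
  I5: { [E → X L . Y], [L → . /], [Y → . / Y y], [Y → . L /], [Y → . Y /], [Y → . y num] }  — shift
  I6: { [L → . /], [L → / .], [Y → . / Y y], [Y → . L /], [Y → . Y /], [Y → . y num], [Y → / . Y y] }  — shift, reduce
  I7: { [Y → L . /] }  — shift
  I8: { [E → X L Y .], [Y → Y . /] }  — shift, reduce
  I9: { [Y → y . num] }  — shift
  I10: { [Y → y num .] }  — reduce
  I11: { [Y → Y / .] }  — reduce
  I12: { [Y → L / .] }  — reduce
  I13: { [Y → / Y . y], [Y → Y . /] }  — shift
  I14: { [Y → / Y y .] }  — reduce

I0 contains reduce item [X → .] and shift item [E → . /] — shift-reduce conflict.
I6 contains reduce item [L → / .] and shift items [L → . /], [Y → . / Y y], [Y → . y num] — shift-reduce conflict.
I8 contains reduce item [E → X L Y .] and shift item [Y → Y . /] — shift-reduce conflict.

Answer: Yes — I0: [X → .] vs [E → . /]; I6: [L → / .] vs [L → . /]; I8: [E → X L Y .] vs [Y → Y . /]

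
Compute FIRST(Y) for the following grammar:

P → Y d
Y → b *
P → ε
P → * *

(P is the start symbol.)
{ 'b' }

To compute FIRST(Y), examine every production with Y on the left-hand side, reading each right-hand side left to right until a non-nullable symbol is reached.

From Y → b *:
  - b is a terminal: add 'b' and stop

Collecting: FIRST(Y) = { 'b' }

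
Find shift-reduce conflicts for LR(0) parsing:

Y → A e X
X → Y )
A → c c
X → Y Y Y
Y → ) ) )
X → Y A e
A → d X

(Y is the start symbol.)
Augment with Y' → Y and build the canonical LR(0) collection (I0 = CLOSURE({[Y' → . Y]}), then GOTO on every symbol after a dot until no new states appear). It has 18 states:
  I0: { [A → . c c], [A → . d X], [Y → . ) ) )], [Y → . A e X], [Y' → . Y] }  — shift
  I1: { [Y → ) . ) )] }  — shift
  I2: { [Y → A . e X] }  — shift
  I3: { [Y' → Y .] }  — accept
  I4: { [A → c . c] }  — shift
  I5: { [A → . c c], [A → . d X], [A → d . X], [X → . Y )], [X → . Y A e], [X → . Y Y Y], [Y → . ) ) )], [Y → . A e X] }  — shift
  I6: { [A → d X .] }  — reduce
  I7: { [A → . c c], [A → . d X], [X → Y . )], [X → Y . A e], [X → Y . Y Y], [Y → . ) ) )], [Y → . A e X] }  — shift
  I8: { [X → Y ) .], [Y → ) . ) )] }  — shift, reduce
  I9: { [X → Y A . e], [Y → A . e X] }  — shift
  I10: { [A → . c c], [A → . d X], [X → Y Y . Y], [Y → . ) ) )], [Y → . A e X] }  — shift
  I11: { [X → Y Y Y .] }  — reduce
  I12: { [A → . c c], [A → . d X], [X → . Y )], [X → . Y A e], [X → . Y Y Y], [X → Y A e .], [Y → . ) ) )], [Y → . A e X], [Y → A e . X] }  — shift, reduce
  I13: { [Y → A e X .] }  — reduce
  I14: { [Y → ) ) . )] }  — shift
  I15: { [Y → ) ) ) .] }  — reduce
  I16: { [A → c c .] }  — reduce
  I17: { [A → . c c], [A → . d X], [X → . Y )], [X → . Y A e], [X → . Y Y Y], [Y → . ) ) )], [Y → . A e X], [Y → A e . X] }  — shift

I8 contains reduce item [X → Y ) .] and shift item [Y → ) . ) )] — shift-reduce conflict.
I12 contains reduce item [X → Y A e .] and shift items [A → . c c], [A → . d X], [Y → . ) ) )] — shift-reduce conflict.

Answer: Yes — I8: [X → Y ) .] vs [Y → ) . ) )]; I12: [X → Y A e .] vs [A → . c c]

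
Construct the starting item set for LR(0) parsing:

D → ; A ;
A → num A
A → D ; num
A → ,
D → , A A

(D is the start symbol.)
{ [D → . , A A], [D → . ; A ;], [D' → . D] }

First, augment the grammar with D' → D
I₀ = CLOSURE({ [D' → . D] }):
  [D' → . D] has the dot before D: add [D → . ; A ;], [D → . , A A]
No further items can be added.

I₀ = { [D → . , A A], [D → . ; A ;], [D' → . D] }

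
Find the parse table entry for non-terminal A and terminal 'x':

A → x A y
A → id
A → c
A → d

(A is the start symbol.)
To find M[A, 'x'], we find productions for A where 'x' is in the predict set (PREDICT(N → α) = (FIRST(α) \ {ε}) ∪ (FOLLOW(N) if α ⇒* ε)).

A → x A y: PREDICT = { 'x' }
  'x' is in predict set, so this production goes in M[A, 'x']
A → id: PREDICT = { 'id' }
A → c: PREDICT = { 'c' }
A → d: PREDICT = { 'd' }

M[A, 'x'] = A → x A y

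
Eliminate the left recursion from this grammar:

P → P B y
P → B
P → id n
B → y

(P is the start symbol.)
P → B P'
P → id n P'
P' → B y P'
P' → ε
B → y

P is directly left-recursive. The standard transformation for
  A → A α₁ | ... | A α_m | β₁ | ... | β_n
is
  A  → β₁ A' | ... | β_n A'
  A' → α₁ A' | ... | α_m A' | ε

P → B becomes P → B P'
P → id n becomes P → id n P'
P → P B y becomes P' → B y P'
Add P' → ε

Productions for other non-terminals are unchanged:
  B → y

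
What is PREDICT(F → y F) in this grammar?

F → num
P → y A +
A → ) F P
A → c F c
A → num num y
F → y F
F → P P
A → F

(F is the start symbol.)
{ 'y' }

PREDICT(F → y F) = (FIRST(RHS) \ {ε}) ∪ (FOLLOW(F) if ε ∈ FIRST(RHS), i.e. RHS ⇒* ε)
FIRST(y F) = { 'y' }
ε ∉ FIRST(y F), so FOLLOW(F) is not added.
PREDICT(F → y F) = { 'y' }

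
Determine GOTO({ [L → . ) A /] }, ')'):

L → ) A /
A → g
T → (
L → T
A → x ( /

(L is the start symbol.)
GOTO(I, ')') = CLOSURE({ [A → αX.β] : [A → α.Xβ] ∈ I, X = ')' })

Items with dot before ')', with the dot advanced:
  [L → . ) A /] → [L → ) . A /]
Closure of the advanced items:
  [L → ) . A /] has the dot before A: add [A → . g], [A → . x ( /]

GOTO = { [A → . g], [A → . x ( /], [L → ) . A /] }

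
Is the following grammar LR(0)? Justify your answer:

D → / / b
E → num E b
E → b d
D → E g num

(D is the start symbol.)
Yes, the grammar is LR(0)

Augment with D' → D and build the canonical LR(0) collection (I0 = CLOSURE({[D' → . D]}), then GOTO on every symbol after a dot until no new states appear). It has 13 states:
  I0: { [D → . / / b], [D → . E g num], [D' → . D], [E → . b d], [E → . num E b] }  — shift
  I1: { [D → / . / b] }  — shift
  I2: { [D' → D .] }  — accept
  I3: { [D → E . g num] }  — shift
  I4: { [E → b . d] }  — shift
  I5: { [E → . b d], [E → . num E b], [E → num . E b] }  — shift
  I6: { [E → num E . b] }  — shift
  I7: { [E → num E b .] }  — reduce
  I8: { [E → b d .] }  — reduce
  I9: { [D → E g . num] }  — shift
  I10: { [D → E g num .] }  — reduce
  I11: { [D → / / . b] }  — shift
  I12: { [D → / / b .] }  — reduce

Every state is either a pure shift/goto state or contains exactly one complete item and nothing to shift — no conflicts. The grammar is LR(0).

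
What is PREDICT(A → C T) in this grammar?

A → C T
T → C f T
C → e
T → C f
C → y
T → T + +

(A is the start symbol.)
PREDICT(A → C T) = (FIRST(RHS) \ {ε}) ∪ (FOLLOW(A) if ε ∈ FIRST(RHS), i.e. RHS ⇒* ε)
FIRST(C) = { 'e', 'y' }
FIRST(C T) = { 'e', 'y' }
ε ∉ FIRST(C T), so FOLLOW(A) is not added.
PREDICT(A → C T) = { 'e', 'y' }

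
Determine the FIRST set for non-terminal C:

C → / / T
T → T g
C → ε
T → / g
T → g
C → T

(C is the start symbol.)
To compute FIRST(C), examine every production with C on the left-hand side, reading each right-hand side left to right until a non-nullable symbol is reached.

FIRST sets of the other non-terminals involved (by the same procedure, iterated to a fixed point):
  FIRST(T) = { '/', 'g' }

From C → / / T:
  - '/' is a terminal: add '/' and stop
From C → ε:
  - ε-production, so ε ∈ FIRST(C)
From C → T:
  - T is a non-terminal: add FIRST(T) \ {ε} = { '/', 'g' }
    T is not nullable, so stop

Collecting: FIRST(C) = { '/', 'g', ε }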